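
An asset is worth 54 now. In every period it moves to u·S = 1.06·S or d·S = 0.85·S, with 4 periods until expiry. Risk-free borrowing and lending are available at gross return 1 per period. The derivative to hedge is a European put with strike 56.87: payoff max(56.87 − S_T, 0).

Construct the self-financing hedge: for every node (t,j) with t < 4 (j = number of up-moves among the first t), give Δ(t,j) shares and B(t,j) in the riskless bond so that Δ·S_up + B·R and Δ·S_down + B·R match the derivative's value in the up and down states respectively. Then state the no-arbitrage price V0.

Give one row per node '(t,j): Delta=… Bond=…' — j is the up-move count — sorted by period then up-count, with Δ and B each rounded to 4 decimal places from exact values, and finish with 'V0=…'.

(0,0): Delta=-0.6367 Bond=40.1961
(1,0): Delta=-1.0000 Bond=56.8700
(1,1): Delta=-0.5202 Bond=33.5265
(2,0): Delta=-1.0000 Bond=56.8700
(2,1): Delta=-1.0000 Bond=56.8700
(2,2): Delta=-0.3663 Bond=24.1891
(3,0): Delta=-1.0000 Bond=56.8700
(3,1): Delta=-1.0000 Bond=56.8700
(3,2): Delta=-1.0000 Bond=56.8700
(3,3): Delta=-0.1631 Bond=11.1167
V0=5.8125

Since d<R<u, set p* = (R−d)/(u−d) = 0.7143; price each node as the discounted p*-expectation of its children.
Terminal payoffs: V(4,0)=28.6817, V(4,1)=21.7175, V(4,2)=13.0327, V(4,3)=2.2024, V(4,4)=0.0000
(3,0): S=33.1627. Δ = (V_up−V_dn)/(S_up−S_dn) = (21.7175−28.6817)/(35.1525−28.1883) = -1.0000. V = [p*·21.7175 + (1−p*)·28.6817]/1 = 23.7073. B = V − Δ·S = 56.8700.
(3,1): S=41.3559. Δ = (V_up−V_dn)/(S_up−S_dn) = (13.0327−21.7175)/(43.8373−35.1525) = -1.0000. V = [p*·13.0327 + (1−p*)·21.7175]/1 = 15.5141. B = V − Δ·S = 56.8700.
(3,2): S=51.5732. Δ = (V_up−V_dn)/(S_up−S_dn) = (2.2024−13.0327)/(54.6676−43.8373) = -1.0000. V = [p*·2.2024 + (1−p*)·13.0327]/1 = 5.2968. B = V − Δ·S = 56.8700.
(3,3): S=64.3149. Δ = (V_up−V_dn)/(S_up−S_dn) = (0.0000−2.2024)/(68.1738−54.6676) = -0.1631. V = [p*·0.0000 + (1−p*)·2.2024]/1 = 0.6292. B = V − Δ·S = 11.1167.
(2,0): S=39.0150. Δ = (V_up−V_dn)/(S_up−S_dn) = (15.5141−23.7073)/(41.3559−33.1627) = -1.0000. V = [p*·15.5141 + (1−p*)·23.7073]/1 = 17.8550. B = V − Δ·S = 56.8700.
(2,1): S=48.6540. Δ = (V_up−V_dn)/(S_up−S_dn) = (5.2968−15.5141)/(51.5732−41.3559) = -1.0000. V = [p*·5.2968 + (1−p*)·15.5141]/1 = 8.2160. B = V − Δ·S = 56.8700.
(2,2): S=60.6744. Δ = (V_up−V_dn)/(S_up−S_dn) = (0.6292−5.2968)/(64.3149−51.5732) = -0.3663. V = [p*·0.6292 + (1−p*)·5.2968]/1 = 1.9628. B = V − Δ·S = 24.1891.
(1,0): S=45.9000. Δ = (V_up−V_dn)/(S_up−S_dn) = (8.2160−17.8550)/(48.6540−39.0150) = -1.0000. V = [p*·8.2160 + (1−p*)·17.8550]/1 = 10.9700. B = V − Δ·S = 56.8700.
(1,1): S=57.2400. Δ = (V_up−V_dn)/(S_up−S_dn) = (1.9628−8.2160)/(60.6744−48.6540) = -0.5202. V = [p*·1.9628 + (1−p*)·8.2160]/1 = 3.7494. B = V − Δ·S = 33.5265.
(0,0): S=54.0000. Δ = (V_up−V_dn)/(S_up−S_dn) = (3.7494−10.9700)/(57.2400−45.9000) = -0.6367. V = [p*·3.7494 + (1−p*)·10.9700]/1 = 5.8125. B = V − Δ·S = 40.1961.
Self-financing check: at every node Δ·S+B equals the discounted successor values.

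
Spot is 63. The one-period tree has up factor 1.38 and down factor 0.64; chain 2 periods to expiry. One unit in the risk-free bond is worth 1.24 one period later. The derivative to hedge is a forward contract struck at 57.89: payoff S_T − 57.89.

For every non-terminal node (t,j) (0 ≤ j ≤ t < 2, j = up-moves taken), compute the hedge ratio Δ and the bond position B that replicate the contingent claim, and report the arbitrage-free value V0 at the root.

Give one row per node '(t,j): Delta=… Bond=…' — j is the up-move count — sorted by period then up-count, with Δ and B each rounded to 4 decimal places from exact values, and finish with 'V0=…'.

(0,0): Delta=1.0000 Bond=-37.6496
(1,0): Delta=1.0000 Bond=-46.6855
(1,1): Delta=1.0000 Bond=-46.6855
V0=25.3504

Under the risk-neutral measure, an up-move has probability p* = (R−d)/(u−d) = 0.8108 and values discount at R = 1.24.
At expiry t=2: V(2,0)=-32.0852, V(2,1)=-2.2484, V(2,2)=62.0872
(1,0): S=40.3200. Δ = (V_up−V_dn)/(S_up−S_dn) = (-2.2484−-32.0852)/(55.6416−25.8048) = 1.0000. V = [p*·-2.2484 + (1−p*)·-32.0852]/1.24 = -6.3655. B = V − Δ·S = -46.6855.
(1,1): S=86.9400. Δ = (V_up−V_dn)/(S_up−S_dn) = (62.0872−-2.2484)/(119.9772−55.6416) = 1.0000. V = [p*·62.0872 + (1−p*)·-2.2484]/1.24 = 40.2545. B = V − Δ·S = -46.6855.
(0,0): S=63.0000. Δ = (V_up−V_dn)/(S_up−S_dn) = (40.2545−-6.3655)/(86.9400−40.3200) = 1.0000. V = [p*·40.2545 + (1−p*)·-6.3655]/1.24 = 25.3504. B = V − Δ·S = -37.6496.
Each (Δ,B) replicates both successor values, so the strategy is self-financing and V0 is arbitrage-free.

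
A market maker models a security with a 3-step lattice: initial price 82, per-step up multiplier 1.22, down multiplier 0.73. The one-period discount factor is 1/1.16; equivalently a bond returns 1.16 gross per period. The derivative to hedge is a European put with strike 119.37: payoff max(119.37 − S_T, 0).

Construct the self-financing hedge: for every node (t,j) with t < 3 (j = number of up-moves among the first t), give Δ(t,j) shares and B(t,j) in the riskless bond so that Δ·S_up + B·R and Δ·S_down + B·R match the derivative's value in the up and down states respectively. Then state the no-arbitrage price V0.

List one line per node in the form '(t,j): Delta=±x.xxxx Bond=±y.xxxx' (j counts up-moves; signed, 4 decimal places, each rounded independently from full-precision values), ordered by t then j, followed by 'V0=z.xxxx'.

Under the risk-neutral measure, an up-move has probability p* = (R−d)/(u−d) = 0.8776 and values discount at R = 1.16.
At expiry t=3: V(3,0)=87.4706, V(3,1)=66.0587, V(3,2)=30.2744, V(3,3)=0.0000
(2,0): S=43.6978. Δ = (V_up−V_dn)/(S_up−S_dn) = (66.0587−87.4706)/(53.3113−31.8994) = -1.0000. V = [p*·66.0587 + (1−p*)·87.4706]/1.16 = 59.2074. B = V − Δ·S = 102.9052.
(2,1): S=73.0292. Δ = (V_up−V_dn)/(S_up−S_dn) = (30.2744−66.0587)/(89.0956−53.3113) = -1.0000. V = [p*·30.2744 + (1−p*)·66.0587]/1.16 = 29.8760. B = V − Δ·S = 102.9052.
(2,2): S=122.0488. Δ = (V_up−V_dn)/(S_up−S_dn) = (0.0000−30.2744)/(148.8995−89.0956) = -0.5062. V = [p*·0.0000 + (1−p*)·30.2744]/1.16 = 3.1957. B = V − Δ·S = 64.9802.
(1,0): S=59.8600. Δ = (V_up−V_dn)/(S_up−S_dn) = (29.8760−59.2074)/(73.0292−43.6978) = -1.0000. V = [p*·29.8760 + (1−p*)·59.2074]/1.16 = 28.8514. B = V − Δ·S = 88.7114.
(1,1): S=100.0400. Δ = (V_up−V_dn)/(S_up−S_dn) = (3.1957−29.8760)/(122.0488−73.0292) = -0.5443. V = [p*·3.1957 + (1−p*)·29.8760]/1.16 = 5.5713. B = V − Δ·S = 60.0207.
(0,0): S=82.0000. Δ = (V_up−V_dn)/(S_up−S_dn) = (5.5713−28.8514)/(100.0400−59.8600) = -0.5794. V = [p*·5.5713 + (1−p*)·28.8514]/1.16 = 7.2603. B = V − Δ·S = 54.7706.
The time-0 hedge costs 7.2603, which is the no-arbitrage price.

(0,0): Delta=-0.5794 Bond=54.7706
(1,0): Delta=-1.0000 Bond=88.7114
(1,1): Delta=-0.5443 Bond=60.0207
(2,0): Delta=-1.0000 Bond=102.9052
(2,1): Delta=-1.0000 Bond=102.9052
(2,2): Delta=-0.5062 Bond=64.9802
V0=7.2603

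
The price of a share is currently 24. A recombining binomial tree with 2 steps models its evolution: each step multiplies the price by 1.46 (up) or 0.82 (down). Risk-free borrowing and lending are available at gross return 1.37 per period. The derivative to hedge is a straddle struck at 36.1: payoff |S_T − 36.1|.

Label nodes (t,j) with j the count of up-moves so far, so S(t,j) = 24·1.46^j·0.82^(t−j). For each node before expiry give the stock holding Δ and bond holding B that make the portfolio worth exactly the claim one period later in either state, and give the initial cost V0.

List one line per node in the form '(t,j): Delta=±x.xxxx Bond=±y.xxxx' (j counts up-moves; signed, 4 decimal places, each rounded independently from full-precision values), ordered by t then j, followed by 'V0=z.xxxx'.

Under the risk-neutral measure, an up-move has probability p* = (R−d)/(u−d) = 0.8594 and values discount at R = 1.37.
Terminal payoffs: V(2,0)=19.9624, V(2,1)=7.3672, V(2,2)=15.0584
  t=1,j=0: stock 19.6800 → up 28.7328 (V=7.3672), down 16.1376 (V=19.9624). Price 6.6704; hedge Δ=-1.0000, bond B=26.3504.
  t=1,j=1: stock 35.0400 → up 51.1584 (V=15.0584), down 28.7328 (V=7.3672). Price 10.2021; hedge Δ=0.3430, bond B=-1.8154.
  t=0,j=0: stock 24.0000 → up 35.0400 (V=10.2021), down 19.6800 (V=6.6704). Price 7.0842; hedge Δ=0.2299, bond B=1.5660.
Root portfolio cost Δ·24+B reproduces V0=7.0842.

(0,0): Delta=0.2299 Bond=1.5660
(1,0): Delta=-1.0000 Bond=26.3504
(1,1): Delta=0.3430 Bond=-1.8154
V0=7.0842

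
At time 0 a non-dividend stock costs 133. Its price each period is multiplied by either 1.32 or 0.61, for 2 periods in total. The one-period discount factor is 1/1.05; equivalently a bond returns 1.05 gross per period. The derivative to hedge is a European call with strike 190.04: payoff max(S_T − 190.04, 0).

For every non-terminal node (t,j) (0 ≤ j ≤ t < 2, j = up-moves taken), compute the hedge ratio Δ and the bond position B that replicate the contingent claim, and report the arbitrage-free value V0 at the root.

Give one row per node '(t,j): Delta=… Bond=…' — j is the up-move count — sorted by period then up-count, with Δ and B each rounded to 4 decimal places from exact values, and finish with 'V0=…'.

Since d<R<u, set p* = (R−d)/(u−d) = 0.6197; price each node as the discounted p*-expectation of its children.
Terminal payoffs: V(2,0)=0.0000, V(2,1)=0.0000, V(2,2)=41.6992
  t=1,j=0: stock 81.1300 → up 107.0916 (V=0.0000), down 49.4893 (V=0.0000). Price 0.0000; hedge Δ=0.0000, bond B=0.0000.
  t=1,j=1: stock 175.5600 → up 231.7392 (V=41.6992), down 107.0916 (V=0.0000). Price 24.6112; hedge Δ=0.3345, bond B=-34.1201.
  t=0,j=0: stock 133.0000 → up 175.5600 (V=24.6112), down 81.1300 (V=0.0000). Price 14.5257; hedge Δ=0.2606, bond B=-20.1379.
Each (Δ,B) replicates both successor values, so the strategy is self-financing and V0 is arbitrage-free.

(0,0): Delta=0.2606 Bond=-20.1379
(1,0): Delta=0.0000 Bond=0.0000
(1,1): Delta=0.3345 Bond=-34.1201
V0=14.5257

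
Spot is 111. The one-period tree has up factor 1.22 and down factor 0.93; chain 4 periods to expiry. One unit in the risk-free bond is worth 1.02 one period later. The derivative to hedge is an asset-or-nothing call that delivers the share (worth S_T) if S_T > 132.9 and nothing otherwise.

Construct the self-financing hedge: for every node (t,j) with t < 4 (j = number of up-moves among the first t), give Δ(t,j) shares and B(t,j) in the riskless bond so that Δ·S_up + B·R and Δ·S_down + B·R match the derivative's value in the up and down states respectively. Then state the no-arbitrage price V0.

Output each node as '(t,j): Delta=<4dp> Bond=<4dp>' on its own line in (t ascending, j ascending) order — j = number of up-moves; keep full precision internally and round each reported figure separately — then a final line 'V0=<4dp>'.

(0,0): Delta=2.1634 Bond=-187.4660
(1,0): Delta=2.1016 Bond=-184.8415
(1,1): Delta=2.2680 Bond=-205.3794
(2,0): Delta=1.5616 Bond=-136.6903
(2,1): Delta=3.0165 Bond=-303.7562
(2,2): Delta=1.0000 Bond=0.0000
(3,0): Delta=0.0000 Bond=0.0000
(3,1): Delta=4.2069 Bond=-449.2554
(3,2): Delta=1.0000 Bond=0.0000
(3,3): Delta=1.0000 Bond=0.0000
V0=52.6705

Since d<R<u, set p* = (R−d)/(u−d) = 0.3103; price each node as the discounted p*-expectation of its children.
Terminal payoffs: V(4,0)=0.0000, V(4,1)=0.0000, V(4,2)=142.8922, V(4,3)=187.4500, V(4,4)=245.9021
(3,0): S=89.2836. Δ = (V_up−V_dn)/(S_up−S_dn) = (0.0000−0.0000)/(108.9260−83.0338) = 0.0000. V = [p*·0.0000 + (1−p*)·0.0000]/1.02 = 0.0000. B = V − Δ·S = 0.0000.
(3,1): S=117.1248. Δ = (V_up−V_dn)/(S_up−S_dn) = (142.8922−0.0000)/(142.8922−108.9260) = 4.2069. V = [p*·142.8922 + (1−p*)·0.0000]/1.02 = 43.4763. B = V − Δ·S = -449.2554.
(3,2): S=153.6475. Δ = (V_up−V_dn)/(S_up−S_dn) = (187.4500−142.8922)/(187.4500−142.8922) = 1.0000. V = [p*·187.4500 + (1−p*)·142.8922]/1.02 = 153.6475. B = V − Δ·S = 0.0000.
(3,3): S=201.5591. Δ = (V_up−V_dn)/(S_up−S_dn) = (245.9021−187.4500)/(245.9021−187.4500) = 1.0000. V = [p*·245.9021 + (1−p*)·187.4500]/1.02 = 201.5591. B = V − Δ·S = 0.0000.
(2,0): S=96.0039. Δ = (V_up−V_dn)/(S_up−S_dn) = (43.4763−0.0000)/(117.1248−89.2836) = 1.5616. V = [p*·43.4763 + (1−p*)·0.0000]/1.02 = 13.2281. B = V − Δ·S = -136.6903.
(2,1): S=125.9406. Δ = (V_up−V_dn)/(S_up−S_dn) = (153.6475−43.4763)/(153.6475−117.1248) = 3.0165. V = [p*·153.6475 + (1−p*)·43.4763]/1.02 = 76.1445. B = V − Δ·S = -303.7562.
(2,2): S=165.2124. Δ = (V_up−V_dn)/(S_up−S_dn) = (201.5591−153.6475)/(201.5591−153.6475) = 1.0000. V = [p*·201.5591 + (1−p*)·153.6475]/1.02 = 165.2124. B = V − Δ·S = 0.0000.
(1,0): S=103.2300. Δ = (V_up−V_dn)/(S_up−S_dn) = (76.1445−13.2281)/(125.9406−96.0039) = 2.1016. V = [p*·76.1445 + (1−p*)·13.2281]/1.02 = 32.1116. B = V − Δ·S = -184.8415.
(1,1): S=135.4200. Δ = (V_up−V_dn)/(S_up−S_dn) = (165.2124−76.1445)/(165.2124−125.9406) = 2.2680. V = [p*·165.2124 + (1−p*)·76.1445]/1.02 = 101.7512. B = V − Δ·S = -205.3794.
(0,0): S=111.0000. Δ = (V_up−V_dn)/(S_up−S_dn) = (101.7512−32.1116)/(135.4200−103.2300) = 2.1634. V = [p*·101.7512 + (1−p*)·32.1116]/1.02 = 52.6705. B = V − Δ·S = -187.4660.
Root portfolio cost Δ·111+B reproduces V0=52.6705.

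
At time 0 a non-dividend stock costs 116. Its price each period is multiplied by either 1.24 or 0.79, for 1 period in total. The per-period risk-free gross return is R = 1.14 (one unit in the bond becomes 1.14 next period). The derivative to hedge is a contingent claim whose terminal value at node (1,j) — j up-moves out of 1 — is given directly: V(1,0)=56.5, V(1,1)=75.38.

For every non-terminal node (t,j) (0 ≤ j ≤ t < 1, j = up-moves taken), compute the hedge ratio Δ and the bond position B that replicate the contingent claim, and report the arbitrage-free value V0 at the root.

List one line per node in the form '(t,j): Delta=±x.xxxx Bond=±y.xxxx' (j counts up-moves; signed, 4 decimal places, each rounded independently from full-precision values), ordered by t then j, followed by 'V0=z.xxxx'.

(0,0): Delta=0.3617 Bond=20.4869
V0=62.4425

Since d<R<u, set p* = (R−d)/(u−d) = 0.7778; price each node as the discounted p*-expectation of its children.
Payoff layer (t=1): V(1,0)=56.5000, V(1,1)=75.3800
Node (0,0) S=116.0000: V=(p*·75.3800+(1−p*)·56.5000)/1.14=62.4425; Δ=(75.3800−56.5000)/(143.8400−91.6400)=0.3617; B=V−Δ·S=20.4869
Check: Δ(0,0)·S0 + B(0,0) = 62.4425 = V0.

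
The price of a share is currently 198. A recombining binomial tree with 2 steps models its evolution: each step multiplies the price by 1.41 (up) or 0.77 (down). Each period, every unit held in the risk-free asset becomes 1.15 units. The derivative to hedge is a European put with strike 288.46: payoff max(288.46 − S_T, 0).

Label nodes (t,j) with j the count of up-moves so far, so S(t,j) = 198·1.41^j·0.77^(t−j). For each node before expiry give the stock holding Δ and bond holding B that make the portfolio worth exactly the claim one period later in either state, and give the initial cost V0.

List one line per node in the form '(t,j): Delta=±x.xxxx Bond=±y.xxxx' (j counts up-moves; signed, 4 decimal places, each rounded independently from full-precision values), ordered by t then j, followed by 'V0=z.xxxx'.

(0,0): Delta=-0.5714 Bond=161.3016
(1,0): Delta=-1.0000 Bond=250.8348
(1,1): Delta=-0.4113 Bond=140.7919
V0=48.1561

Since d<R<u, set p* = (R−d)/(u−d) = 0.5937; price each node as the discounted p*-expectation of its children.
At expiry t=2: V(2,0)=171.0658, V(2,1)=73.4914, V(2,2)=0.0000
  t=1,j=0: stock 152.4600 → up 214.9686 (V=73.4914), down 117.3942 (V=171.0658). Price 98.3748; hedge Δ=-1.0000, bond B=250.8348.
  t=1,j=1: stock 279.1800 → up 393.6438 (V=0.0000), down 214.9686 (V=73.4914). Price 25.9616; hedge Δ=-0.4113, bond B=140.7919.
  t=0,j=0: stock 198.0000 → up 279.1800 (V=25.9616), down 152.4600 (V=98.3748). Price 48.1561; hedge Δ=-0.5714, bond B=161.3016.
Each (Δ,B) replicates both successor values, so the strategy is self-financing and V0 is arbitrage-free.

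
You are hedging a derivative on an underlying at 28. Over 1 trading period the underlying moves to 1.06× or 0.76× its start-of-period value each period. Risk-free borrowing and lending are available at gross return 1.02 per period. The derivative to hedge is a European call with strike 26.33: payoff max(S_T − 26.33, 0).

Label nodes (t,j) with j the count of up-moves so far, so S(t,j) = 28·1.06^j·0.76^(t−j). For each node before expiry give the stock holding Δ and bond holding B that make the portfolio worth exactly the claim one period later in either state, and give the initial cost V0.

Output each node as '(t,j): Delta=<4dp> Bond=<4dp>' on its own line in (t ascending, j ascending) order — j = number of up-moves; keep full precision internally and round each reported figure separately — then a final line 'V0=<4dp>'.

Under the risk-neutral measure, an up-move has probability p* = (R−d)/(u−d) = 0.8667 and values discount at R = 1.02.
Payoff layer (t=1): V(1,0)=0.0000, V(1,1)=3.3500
  t=0,j=0: stock 28.0000 → up 29.6800 (V=3.3500), down 21.2800 (V=0.0000). Price 2.8464; hedge Δ=0.3988, bond B=-8.3203.
Self-financing check: at every node Δ·S+B equals the discounted successor values.

(0,0): Delta=0.3988 Bond=-8.3203
V0=2.8464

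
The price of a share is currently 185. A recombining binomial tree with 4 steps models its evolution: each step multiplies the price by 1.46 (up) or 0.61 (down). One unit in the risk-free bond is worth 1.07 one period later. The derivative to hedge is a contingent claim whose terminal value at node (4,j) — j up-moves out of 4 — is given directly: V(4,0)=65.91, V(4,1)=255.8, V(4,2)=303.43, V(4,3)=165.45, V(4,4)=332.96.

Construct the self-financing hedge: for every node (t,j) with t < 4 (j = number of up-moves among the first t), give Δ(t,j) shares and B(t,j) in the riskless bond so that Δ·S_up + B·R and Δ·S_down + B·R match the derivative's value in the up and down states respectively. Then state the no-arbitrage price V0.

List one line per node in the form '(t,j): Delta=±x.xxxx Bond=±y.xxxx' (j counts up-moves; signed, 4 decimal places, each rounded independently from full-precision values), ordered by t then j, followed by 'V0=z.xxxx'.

Under the risk-neutral measure, an up-move has probability p* = (R−d)/(u−d) = 0.5412 and values discount at R = 1.07.
At expiry t=4: V(4,0)=65.9100, V(4,1)=255.8000, V(4,2)=303.4300, V(4,3)=165.4500, V(4,4)=332.9600
Node (3,0) S=41.9915: V=(p*·255.8000+(1−p*)·65.9100)/1.07=157.6393; Δ=(255.8000−65.9100)/(61.3076−25.6148)=5.3201; B=V−Δ·S=-65.7607
Node (3,1) S=100.5042: V=(p*·303.4300+(1−p*)·255.8000)/1.07=263.1554; Δ=(303.4300−255.8000)/(146.7361−61.3076)=0.5575; B=V−Δ·S=207.1201
Node (3,2) S=240.5511: V=(p*·165.4500+(1−p*)·303.4300)/1.07=213.7930; Δ=(165.4500−303.4300)/(351.2045−146.7361)=-0.6748; B=V−Δ·S=376.1224
Node (3,3) S=575.7452: V=(p*·332.9600+(1−p*)·165.4500)/1.07=239.3481; Δ=(332.9600−165.4500)/(840.5879−351.2045)=0.3423; B=V−Δ·S=42.2775
Node (2,0) S=68.8385: V=(p*·263.1554+(1−p*)·157.6393)/1.07=200.6935; Δ=(263.1554−157.6393)/(100.5042−41.9915)=1.8033; B=V−Δ·S=76.5569
Node (2,1) S=164.7610: V=(p*·213.7930+(1−p*)·263.1554)/1.07=220.9735; Δ=(213.7930−263.1554)/(240.5511−100.5042)=-0.3525; B=V−Δ·S=279.0469
Node (2,2) S=394.3460: V=(p*·239.3481+(1−p*)·213.7930)/1.07=212.7316; Δ=(239.3481−213.7930)/(575.7452−240.5511)=0.0762; B=V−Δ·S=182.6667
Node (1,0) S=112.8500: V=(p*·220.9735+(1−p*)·200.6935)/1.07=197.8211; Δ=(220.9735−200.6935)/(164.7610−68.8385)=0.2114; B=V−Δ·S=173.9624
Node (1,1) S=270.1000: V=(p*·212.7316+(1−p*)·220.9735)/1.07=202.3487; Δ=(212.7316−220.9735)/(394.3460−164.7610)=-0.0359; B=V−Δ·S=212.0450
Node (0,0) S=185.0000: V=(p*·202.3487+(1−p*)·197.8211)/1.07=187.1695; Δ=(202.3487−197.8211)/(270.1000−112.8500)=0.0288; B=V−Δ·S=181.8428
Self-financing check: at every node Δ·S+B equals the discounted successor values.

(0,0): Delta=0.0288 Bond=181.8428
(1,0): Delta=0.2114 Bond=173.9624
(1,1): Delta=-0.0359 Bond=212.0450
(2,0): Delta=1.8033 Bond=76.5569
(2,1): Delta=-0.3525 Bond=279.0469
(2,2): Delta=0.0762 Bond=182.6667
(3,0): Delta=5.3201 Bond=-65.7607
(3,1): Delta=0.5575 Bond=207.1201
(3,2): Delta=-0.6748 Bond=376.1224
(3,3): Delta=0.3423 Bond=42.2775
V0=187.1695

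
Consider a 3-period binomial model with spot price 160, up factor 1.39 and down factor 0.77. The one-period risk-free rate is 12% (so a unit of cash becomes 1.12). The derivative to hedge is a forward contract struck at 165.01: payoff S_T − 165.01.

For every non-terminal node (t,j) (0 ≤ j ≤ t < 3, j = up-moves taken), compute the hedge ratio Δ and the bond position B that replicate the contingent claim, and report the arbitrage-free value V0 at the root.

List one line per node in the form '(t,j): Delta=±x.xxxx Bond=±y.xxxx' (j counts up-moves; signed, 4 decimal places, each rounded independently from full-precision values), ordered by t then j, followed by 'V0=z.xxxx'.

No-arbitrage ⇒ martingale measure with p* = (R−d)/(u−d) = 0.5645.
At expiry t=3: V(3,0)=-91.9647, V(3,1)=-33.1490, V(3,2)=73.0247, V(3,3)=264.6890
(2,0): S=94.8640. Δ = (V_up−V_dn)/(S_up−S_dn) = (-33.1490−-91.9647)/(131.8610−73.0453) = 1.0000. V = [p*·-33.1490 + (1−p*)·-91.9647]/1.12 = -52.4664. B = V − Δ·S = -147.3304.
(2,1): S=171.2480. Δ = (V_up−V_dn)/(S_up−S_dn) = (73.0247−-33.1490)/(238.0347−131.8610) = 1.0000. V = [p*·73.0247 + (1−p*)·-33.1490]/1.12 = 23.9176. B = V − Δ·S = -147.3304.
(2,2): S=309.1360. Δ = (V_up−V_dn)/(S_up−S_dn) = (264.6890−73.0247)/(429.6990−238.0347) = 1.0000. V = [p*·264.6890 + (1−p*)·73.0247]/1.12 = 161.8056. B = V − Δ·S = -147.3304.
(1,0): S=123.2000. Δ = (V_up−V_dn)/(S_up−S_dn) = (23.9176−-52.4664)/(171.2480−94.8640) = 1.0000. V = [p*·23.9176 + (1−p*)·-52.4664]/1.12 = -8.3450. B = V − Δ·S = -131.5450.
(1,1): S=222.4000. Δ = (V_up−V_dn)/(S_up−S_dn) = (161.8056−23.9176)/(309.1360−171.2480) = 1.0000. V = [p*·161.8056 + (1−p*)·23.9176]/1.12 = 90.8550. B = V − Δ·S = -131.5450.
(0,0): S=160.0000. Δ = (V_up−V_dn)/(S_up−S_dn) = (90.8550−-8.3450)/(222.4000−123.2000) = 1.0000. V = [p*·90.8550 + (1−p*)·-8.3450]/1.12 = 42.5491. B = V − Δ·S = -117.4509.
Check: Δ(0,0)·S0 + B(0,0) = 42.5491 = V0.

(0,0): Delta=1.0000 Bond=-117.4509
(1,0): Delta=1.0000 Bond=-131.5450
(1,1): Delta=1.0000 Bond=-131.5450
(2,0): Delta=1.0000 Bond=-147.3304
(2,1): Delta=1.0000 Bond=-147.3304
(2,2): Delta=1.0000 Bond=-147.3304
V0=42.5491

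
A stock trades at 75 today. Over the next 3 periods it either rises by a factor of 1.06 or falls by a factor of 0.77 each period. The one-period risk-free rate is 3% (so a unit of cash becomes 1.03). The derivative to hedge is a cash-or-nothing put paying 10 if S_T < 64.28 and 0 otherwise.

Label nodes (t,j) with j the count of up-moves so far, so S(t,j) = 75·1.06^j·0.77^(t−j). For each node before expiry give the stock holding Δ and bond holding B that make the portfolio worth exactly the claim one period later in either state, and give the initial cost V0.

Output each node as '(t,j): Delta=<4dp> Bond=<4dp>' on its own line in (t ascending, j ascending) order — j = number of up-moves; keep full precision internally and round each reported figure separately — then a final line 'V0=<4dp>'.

(0,0): Delta=-0.0804 Bond=6.3027
(1,0): Delta=-0.5197 Bond=31.8644
(1,1): Delta=-0.0436 Bond=3.5642
(2,0): Delta=0.0000 Bond=9.7087
(2,1): Delta=-0.5633 Bond=35.4871
(2,2): Delta=0.0000 Bond=0.0000
V0=0.2735

Under the risk-neutral measure, an up-move has probability p* = (R−d)/(u−d) = 0.8966 and values discount at R = 1.03.
Payoff layer (t=3): V(3,0)=10.0000, V(3,1)=10.0000, V(3,2)=0.0000, V(3,3)=0.0000
  t=2,j=0: stock 44.4675 → up 47.1356 (V=10.0000), down 34.2400 (V=10.0000). Price 9.7087; hedge Δ=0.0000, bond B=9.7087.
  t=2,j=1: stock 61.2150 → up 64.8879 (V=0.0000), down 47.1356 (V=10.0000). Price 1.0044; hedge Δ=-0.5633, bond B=35.4871.
  t=2,j=2: stock 84.2700 → up 89.3262 (V=0.0000), down 64.8879 (V=0.0000). Price 0.0000; hedge Δ=0.0000, bond B=0.0000.
  t=1,j=0: stock 57.7500 → up 61.2150 (V=1.0044), down 44.4675 (V=9.7087). Price 1.8493; hedge Δ=-0.5197, bond B=31.8644.
  t=1,j=1: stock 79.5000 → up 84.2700 (V=0.0000), down 61.2150 (V=1.0044). Price 0.1009; hedge Δ=-0.0436, bond B=3.5642.
  t=0,j=0: stock 75.0000 → up 79.5000 (V=0.1009), down 57.7500 (V=1.8493). Price 0.2735; hedge Δ=-0.0804, bond B=6.3027.
Self-financing check: at every node Δ·S+B equals the discounted successor values.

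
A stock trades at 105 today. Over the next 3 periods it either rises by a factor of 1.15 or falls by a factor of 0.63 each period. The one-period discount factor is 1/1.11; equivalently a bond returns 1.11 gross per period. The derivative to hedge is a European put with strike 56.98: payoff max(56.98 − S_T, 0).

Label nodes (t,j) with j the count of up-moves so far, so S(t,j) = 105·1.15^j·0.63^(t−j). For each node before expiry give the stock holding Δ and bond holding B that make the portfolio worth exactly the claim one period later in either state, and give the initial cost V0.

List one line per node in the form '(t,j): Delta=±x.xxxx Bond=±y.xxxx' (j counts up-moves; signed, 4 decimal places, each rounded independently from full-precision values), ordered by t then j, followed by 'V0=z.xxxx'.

The replicating-portfolio and risk-neutral prices coincide; use p* = (1.11−0.63)/(1.15−0.63) = 0.9231 for the latter.
Terminal payoffs: V(3,0)=30.7251, V(3,1)=9.0543, V(3,2)=0.0000, V(3,3)=0.0000
(2,0): S=41.6745. Δ = (V_up−V_dn)/(S_up−S_dn) = (9.0543−30.7251)/(47.9257−26.2549) = -1.0000. V = [p*·9.0543 + (1−p*)·30.7251]/1.11 = 9.6588. B = V − Δ·S = 51.3333.
(2,1): S=76.0725. Δ = (V_up−V_dn)/(S_up−S_dn) = (0.0000−9.0543)/(87.4834−47.9257) = -0.2289. V = [p*·0.0000 + (1−p*)·9.0543]/1.11 = 0.6275. B = V − Δ·S = 18.0396.
(2,2): S=138.8625. Δ = (V_up−V_dn)/(S_up−S_dn) = (0.0000−0.0000)/(159.6919−87.4834) = 0.0000. V = [p*·0.0000 + (1−p*)·0.0000]/1.11 = 0.0000. B = V − Δ·S = 0.0000.
(1,0): S=66.1500. Δ = (V_up−V_dn)/(S_up−S_dn) = (0.6275−9.6588)/(76.0725−41.6745) = -0.2626. V = [p*·0.6275 + (1−p*)·9.6588]/1.11 = 1.1912. B = V − Δ·S = 18.5592.
(1,1): S=120.7500. Δ = (V_up−V_dn)/(S_up−S_dn) = (0.0000−0.6275)/(138.8625−76.0725) = -0.0100. V = [p*·0.0000 + (1−p*)·0.6275]/1.11 = 0.0435. B = V − Δ·S = 1.2501.
(0,0): S=105.0000. Δ = (V_up−V_dn)/(S_up−S_dn) = (0.0435−1.1912)/(120.7500−66.1500) = -0.0210. V = [p*·0.0435 + (1−p*)·1.1912]/1.11 = 0.1187. B = V − Δ·S = 2.3258.
Check: Δ(0,0)·S0 + B(0,0) = 0.1187 = V0.

(0,0): Delta=-0.0210 Bond=2.3258
(1,0): Delta=-0.2626 Bond=18.5592
(1,1): Delta=-0.0100 Bond=1.2501
(2,0): Delta=-1.0000 Bond=51.3333
(2,1): Delta=-0.2289 Bond=18.0396
(2,2): Delta=0.0000 Bond=0.0000
V0=0.1187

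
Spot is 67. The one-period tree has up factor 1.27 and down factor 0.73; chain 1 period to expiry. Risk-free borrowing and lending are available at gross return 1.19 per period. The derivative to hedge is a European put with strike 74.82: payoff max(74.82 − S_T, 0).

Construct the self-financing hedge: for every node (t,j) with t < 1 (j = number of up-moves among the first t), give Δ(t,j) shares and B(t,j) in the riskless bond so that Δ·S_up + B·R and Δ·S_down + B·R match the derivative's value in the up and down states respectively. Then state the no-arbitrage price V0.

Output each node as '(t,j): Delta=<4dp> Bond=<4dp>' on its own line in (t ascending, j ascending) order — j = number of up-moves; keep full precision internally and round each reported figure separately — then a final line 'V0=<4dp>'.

Risk-neutral probability p* = (R−d)/(u−d) = (1.19−0.73)/(1.27−0.73) = 0.8519.
Payoff layer (t=1): V(1,0)=25.9100, V(1,1)=0.0000
(0,0): S=67.0000. Δ = (V_up−V_dn)/(S_up−S_dn) = (0.0000−25.9100)/(85.0900−48.9100) = -0.7161. V = [p*·0.0000 + (1−p*)·25.9100]/1.19 = 3.2256. B = V − Δ·S = 51.2071.
Self-financing check: at every node Δ·S+B equals the discounted successor values.

(0,0): Delta=-0.7161 Bond=51.2071
V0=3.2256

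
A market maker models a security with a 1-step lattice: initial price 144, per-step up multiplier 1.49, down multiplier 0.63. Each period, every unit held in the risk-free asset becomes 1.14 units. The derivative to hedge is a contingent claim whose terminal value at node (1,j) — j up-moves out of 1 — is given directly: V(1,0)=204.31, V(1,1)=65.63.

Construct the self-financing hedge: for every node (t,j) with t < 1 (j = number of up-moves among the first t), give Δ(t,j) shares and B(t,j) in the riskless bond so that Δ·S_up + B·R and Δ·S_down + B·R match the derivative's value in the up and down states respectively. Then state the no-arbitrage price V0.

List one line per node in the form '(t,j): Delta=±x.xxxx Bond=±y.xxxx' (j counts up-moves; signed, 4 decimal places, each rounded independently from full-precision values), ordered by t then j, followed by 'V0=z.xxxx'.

Since d<R<u, set p* = (R−d)/(u−d) = 0.5930; price each node as the discounted p*-expectation of its children.
Terminal payoffs: V(1,0)=204.3100, V(1,1)=65.6300
  t=0,j=0: stock 144.0000 → up 214.5600 (V=65.6300), down 90.7200 (V=204.3100). Price 107.0785; hedge Δ=-1.1198, bond B=268.3344.
Each (Δ,B) replicates both successor values, so the strategy is self-financing and V0 is arbitrage-free.

(0,0): Delta=-1.1198 Bond=268.3344
V0=107.0785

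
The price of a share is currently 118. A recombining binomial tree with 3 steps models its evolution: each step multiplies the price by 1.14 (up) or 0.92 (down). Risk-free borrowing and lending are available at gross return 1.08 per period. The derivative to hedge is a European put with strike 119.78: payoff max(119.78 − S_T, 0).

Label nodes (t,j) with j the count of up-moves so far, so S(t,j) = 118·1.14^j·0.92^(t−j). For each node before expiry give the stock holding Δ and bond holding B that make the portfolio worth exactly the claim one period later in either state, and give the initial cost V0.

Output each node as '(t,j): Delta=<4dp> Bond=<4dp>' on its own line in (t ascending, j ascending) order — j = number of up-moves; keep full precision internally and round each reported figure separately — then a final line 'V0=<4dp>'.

(0,0): Delta=-0.1316 Bond=16.7364
(1,0): Delta=-0.3993 Bond=47.1416
(1,1): Delta=-0.0505 Bond=7.1755
(2,0): Delta=-1.0000 Bond=110.9074
(2,1): Delta=-0.2175 Bond=28.4149
(2,2): Delta=0.0000 Bond=0.0000
V0=1.2121

Under the risk-neutral measure, an up-move has probability p* = (R−d)/(u−d) = 0.7273 and values discount at R = 1.08.
At expiry t=3: V(3,0)=27.8948, V(3,1)=5.9223, V(3,2)=0.0000, V(3,3)=0.0000
Node (2,0) S=99.8752: V=(p*·5.9223+(1−p*)·27.8948)/1.08=11.0322; Δ=(5.9223−27.8948)/(113.8577−91.8852)=-1.0000; B=V−Δ·S=110.9074
Node (2,1) S=123.7584: V=(p*·0.0000+(1−p*)·5.9223)/1.08=1.4955; Δ=(0.0000−5.9223)/(141.0846−113.8577)=-0.2175; B=V−Δ·S=28.4149
Node (2,2) S=153.3528: V=(p*·0.0000+(1−p*)·0.0000)/1.08=0.0000; Δ=(0.0000−0.0000)/(174.8222−141.0846)=0.0000; B=V−Δ·S=0.0000
Node (1,0) S=108.5600: V=(p*·1.4955+(1−p*)·11.0322)/1.08=3.7930; Δ=(1.4955−11.0322)/(123.7584−99.8752)=-0.3993; B=V−Δ·S=47.1416
Node (1,1) S=134.5200: V=(p*·0.0000+(1−p*)·1.4955)/1.08=0.3777; Δ=(0.0000−1.4955)/(153.3528−123.7584)=-0.0505; B=V−Δ·S=7.1755
Node (0,0) S=118.0000: V=(p*·0.3777+(1−p*)·3.7930)/1.08=1.2121; Δ=(0.3777−3.7930)/(134.5200−108.5600)=-0.1316; B=V−Δ·S=16.7364
Self-financing check: at every node Δ·S+B equals the discounted successor values.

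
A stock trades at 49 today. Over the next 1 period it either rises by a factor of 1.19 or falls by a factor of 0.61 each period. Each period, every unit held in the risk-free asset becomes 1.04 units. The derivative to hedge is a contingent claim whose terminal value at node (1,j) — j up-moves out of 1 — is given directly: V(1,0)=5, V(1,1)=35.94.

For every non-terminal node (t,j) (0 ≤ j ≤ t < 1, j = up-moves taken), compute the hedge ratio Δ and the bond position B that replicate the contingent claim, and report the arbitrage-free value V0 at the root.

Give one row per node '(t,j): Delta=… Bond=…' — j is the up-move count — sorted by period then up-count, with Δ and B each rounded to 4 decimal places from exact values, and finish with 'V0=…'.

Since d<R<u, set p* = (R−d)/(u−d) = 0.7414; price each node as the discounted p*-expectation of its children.
At expiry t=1: V(1,0)=5.0000, V(1,1)=35.9400
(0,0): S=49.0000. Δ = (V_up−V_dn)/(S_up−S_dn) = (35.9400−5.0000)/(58.3100−29.8900) = 1.0887. V = [p*·35.9400 + (1−p*)·5.0000]/1.04 = 26.8637. B = V − Δ·S = -26.4811.
Each (Δ,B) replicates both successor values, so the strategy is self-financing and V0 is arbitrage-free.

(0,0): Delta=1.0887 Bond=-26.4811
V0=26.8637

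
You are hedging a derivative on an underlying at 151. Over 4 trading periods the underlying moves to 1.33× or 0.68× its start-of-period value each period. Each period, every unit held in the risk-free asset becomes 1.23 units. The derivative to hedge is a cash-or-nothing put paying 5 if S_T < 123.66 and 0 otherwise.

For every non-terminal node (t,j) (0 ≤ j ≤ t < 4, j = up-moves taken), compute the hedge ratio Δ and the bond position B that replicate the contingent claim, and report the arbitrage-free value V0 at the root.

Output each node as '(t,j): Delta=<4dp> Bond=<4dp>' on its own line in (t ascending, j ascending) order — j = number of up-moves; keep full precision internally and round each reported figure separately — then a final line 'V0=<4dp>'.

The replicating-portfolio and risk-neutral prices coincide; use p* = (1.23−0.68)/(1.33−0.68) = 0.8462 for the latter.
Terminal values V(4,·): V(4,0)=5.0000, V(4,1)=5.0000, V(4,2)=5.0000, V(4,3)=0.0000, V(4,4)=0.0000
(3,0): S=47.4792. Δ = (V_up−V_dn)/(S_up−S_dn) = (5.0000−5.0000)/(63.1474−32.2859) = 0.0000. V = [p*·5.0000 + (1−p*)·5.0000]/1.23 = 4.0650. B = V − Δ·S = 4.0650.
(3,1): S=92.8638. Δ = (V_up−V_dn)/(S_up−S_dn) = (5.0000−5.0000)/(123.5088−63.1474) = 0.0000. V = [p*·5.0000 + (1−p*)·5.0000]/1.23 = 4.0650. B = V − Δ·S = 4.0650.
(3,2): S=181.6307. Δ = (V_up−V_dn)/(S_up−S_dn) = (0.0000−5.0000)/(241.5688−123.5088) = -0.0424. V = [p*·0.0000 + (1−p*)·5.0000]/1.23 = 0.6254. B = V − Δ·S = 8.3177.
(3,3): S=355.2482. Δ = (V_up−V_dn)/(S_up−S_dn) = (0.0000−0.0000)/(472.4801−241.5688) = 0.0000. V = [p*·0.0000 + (1−p*)·0.0000]/1.23 = 0.0000. B = V − Δ·S = 0.0000.
(2,0): S=69.8224. Δ = (V_up−V_dn)/(S_up−S_dn) = (4.0650−4.0650)/(92.8638−47.4792) = 0.0000. V = [p*·4.0650 + (1−p*)·4.0650]/1.23 = 3.3049. B = V − Δ·S = 3.3049.
(2,1): S=136.5644. Δ = (V_up−V_dn)/(S_up−S_dn) = (0.6254−4.0650)/(181.6307−92.8638) = -0.0387. V = [p*·0.6254 + (1−p*)·4.0650]/1.23 = 0.9387. B = V − Δ·S = 6.2304.
(2,2): S=267.1039. Δ = (V_up−V_dn)/(S_up−S_dn) = (0.0000−0.6254)/(355.2482−181.6307) = -0.0036. V = [p*·0.0000 + (1−p*)·0.6254]/1.23 = 0.0782. B = V − Δ·S = 1.0404.
(1,0): S=102.6800. Δ = (V_up−V_dn)/(S_up−S_dn) = (0.9387−3.3049)/(136.5644−69.8224) = -0.0355. V = [p*·0.9387 + (1−p*)·3.3049]/1.23 = 1.0591. B = V − Δ·S = 4.6995.
(1,1): S=200.8300. Δ = (V_up−V_dn)/(S_up−S_dn) = (0.0782−0.9387)/(267.1039−136.5644) = -0.0066. V = [p*·0.0782 + (1−p*)·0.9387]/1.23 = 0.1712. B = V − Δ·S = 1.4950.
(0,0): S=151.0000. Δ = (V_up−V_dn)/(S_up−S_dn) = (0.1712−1.0591)/(200.8300−102.6800) = -0.0090. V = [p*·0.1712 + (1−p*)·1.0591]/1.23 = 0.2503. B = V − Δ·S = 1.6162.
Each (Δ,B) replicates both successor values, so the strategy is self-financing and V0 is arbitrage-free.

(0,0): Delta=-0.0090 Bond=1.6162
(1,0): Delta=-0.0355 Bond=4.6995
(1,1): Delta=-0.0066 Bond=1.4950
(2,0): Delta=0.0000 Bond=3.3049
(2,1): Delta=-0.0387 Bond=6.2304
(2,2): Delta=-0.0036 Bond=1.0404
(3,0): Delta=0.0000 Bond=4.0650
(3,1): Delta=0.0000 Bond=4.0650
(3,2): Delta=-0.0424 Bond=8.3177
(3,3): Delta=0.0000 Bond=0.0000
V0=0.2503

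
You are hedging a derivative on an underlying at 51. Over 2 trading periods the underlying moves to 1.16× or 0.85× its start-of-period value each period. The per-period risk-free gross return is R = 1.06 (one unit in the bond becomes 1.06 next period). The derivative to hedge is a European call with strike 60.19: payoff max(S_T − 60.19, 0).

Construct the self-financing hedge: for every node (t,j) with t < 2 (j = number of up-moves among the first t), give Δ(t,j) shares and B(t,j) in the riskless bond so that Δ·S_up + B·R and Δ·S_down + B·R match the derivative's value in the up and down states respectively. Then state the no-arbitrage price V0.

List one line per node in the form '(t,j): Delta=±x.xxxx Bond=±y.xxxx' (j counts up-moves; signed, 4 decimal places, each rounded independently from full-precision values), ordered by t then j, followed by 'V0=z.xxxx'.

The replicating-portfolio and risk-neutral prices coincide; use p* = (1.06−0.85)/(1.16−0.85) = 0.6774 for the latter.
Payoff layer (t=2): V(2,0)=0.0000, V(2,1)=0.0000, V(2,2)=8.4356
  t=1,j=0: stock 43.3500 → up 50.2860 (V=0.0000), down 36.8475 (V=0.0000). Price 0.0000; hedge Δ=0.0000, bond B=0.0000.
  t=1,j=1: stock 59.1600 → up 68.6256 (V=8.4356), down 50.2860 (V=0.0000). Price 5.3910; hedge Δ=0.4600, bond B=-21.8206.
  t=0,j=0: stock 51.0000 → up 59.1600 (V=5.3910), down 43.3500 (V=0.0000). Price 3.4452; hedge Δ=0.3410, bond B=-13.9450.
Check: Δ(0,0)·S0 + B(0,0) = 3.4452 = V0.

(0,0): Delta=0.3410 Bond=-13.9450
(1,0): Delta=0.0000 Bond=0.0000
(1,1): Delta=0.4600 Bond=-21.8206
V0=3.4452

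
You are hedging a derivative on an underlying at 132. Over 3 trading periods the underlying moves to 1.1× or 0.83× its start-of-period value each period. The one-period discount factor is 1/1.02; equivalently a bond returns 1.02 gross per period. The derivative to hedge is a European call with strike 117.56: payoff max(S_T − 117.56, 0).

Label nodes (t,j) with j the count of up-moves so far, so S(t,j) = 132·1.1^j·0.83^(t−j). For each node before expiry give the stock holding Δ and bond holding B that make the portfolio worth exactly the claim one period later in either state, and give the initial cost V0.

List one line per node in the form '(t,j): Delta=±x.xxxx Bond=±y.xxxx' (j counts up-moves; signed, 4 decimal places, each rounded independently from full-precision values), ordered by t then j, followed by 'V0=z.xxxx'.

(0,0): Delta=0.7447 Bond=-72.9867
(1,0): Delta=0.3500 Bond=-31.2043
(1,1): Delta=0.8701 Bond=-92.6537
(2,0): Delta=0.0000 Bond=0.0000
(2,1): Delta=0.4612 Bond=-45.2299
(2,2): Delta=1.0000 Bond=-115.2549
V0=25.3140

Under the risk-neutral measure, an up-move has probability p* = (R−d)/(u−d) = 0.7037 and values discount at R = 1.02.
Terminal payoffs: V(3,0)=0.0000, V(3,1)=0.0000, V(3,2)=15.0076, V(3,3)=58.1320
(2,0): S=90.9348. Δ = (V_up−V_dn)/(S_up−S_dn) = (0.0000−0.0000)/(100.0283−75.4759) = 0.0000. V = [p*·0.0000 + (1−p*)·0.0000]/1.02 = 0.0000. B = V − Δ·S = 0.0000.
(2,1): S=120.5160. Δ = (V_up−V_dn)/(S_up−S_dn) = (15.0076−0.0000)/(132.5676−100.0283) = 0.4612. V = [p*·15.0076 + (1−p*)·0.0000]/1.02 = 10.3538. B = V − Δ·S = -45.2299.
(2,2): S=159.7200. Δ = (V_up−V_dn)/(S_up−S_dn) = (58.1320−15.0076)/(175.6920−132.5676) = 1.0000. V = [p*·58.1320 + (1−p*)·15.0076]/1.02 = 44.4651. B = V − Δ·S = -115.2549.
(1,0): S=109.5600. Δ = (V_up−V_dn)/(S_up−S_dn) = (10.3538−0.0000)/(120.5160−90.9348) = 0.3500. V = [p*·10.3538 + (1−p*)·0.0000]/1.02 = 7.1432. B = V − Δ·S = -31.2043.
(1,1): S=145.2000. Δ = (V_up−V_dn)/(S_up−S_dn) = (44.4651−10.3538)/(159.7200−120.5160) = 0.8701. V = [p*·44.4651 + (1−p*)·10.3538]/1.02 = 33.6844. B = V − Δ·S = -92.6537.
(0,0): S=132.0000. Δ = (V_up−V_dn)/(S_up−S_dn) = (33.6844−7.1432)/(145.2000−109.5600) = 0.7447. V = [p*·33.6844 + (1−p*)·7.1432]/1.02 = 25.3140. B = V − Δ·S = -72.9867.
Self-financing check: at every node Δ·S+B equals the discounted successor values.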